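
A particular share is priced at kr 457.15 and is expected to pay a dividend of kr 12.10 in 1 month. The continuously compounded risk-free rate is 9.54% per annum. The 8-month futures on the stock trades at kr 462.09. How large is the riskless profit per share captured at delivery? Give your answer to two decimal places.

PV(dividends) I = 12.10·e^(−0.0954·1/12) = 12.0042
Fair futures F* = (S − I)·e^(rT) = (457.15 − 12.0042)·e^0.063600 = 445.1458 × 1.065666 = 474.3767
Market kr 462.09 < fair 474.3767: forward underpriced → reverse cash-and-carry (short the stock, invest proceeds at r, pay the dividends, go long the forward).
Profit at T = |F_mkt − F*| = |462.09 − 474.3767| = kr 12.29 per share

kr 12.29 per share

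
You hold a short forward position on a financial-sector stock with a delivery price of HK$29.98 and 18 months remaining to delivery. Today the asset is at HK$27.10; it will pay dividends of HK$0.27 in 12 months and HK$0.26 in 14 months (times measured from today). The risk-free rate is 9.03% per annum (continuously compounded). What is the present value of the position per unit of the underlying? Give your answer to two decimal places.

-HK$0.44

PV(remaining dividends) I = 0.27·e^(−0.0903·12/12) + 0.26·e^(−0.0903·14/12) = 0.4807
Current forward F = (S − I)·e^(rT) = (27.10 − 0.4807)·e^(0.0903·18/12) = 26.6193 × 1.145052 = 30.4805
Value (long) = (F − K)·e^(−rT) = (30.4805 − 29.98) × 0.873323 = 0.4371
Short position value = −(long value) = -HK$0.44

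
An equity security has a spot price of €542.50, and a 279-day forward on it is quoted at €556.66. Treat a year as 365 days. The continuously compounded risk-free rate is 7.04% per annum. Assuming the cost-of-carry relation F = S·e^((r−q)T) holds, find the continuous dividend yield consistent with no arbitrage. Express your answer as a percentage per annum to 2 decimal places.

3.67%

From F = S·e^((r−q)T): (r − q) = ln(F/S)/T
ln(556.66/542.50) = ln(1.026101) = 0.025766
(r − q) = 0.025766 / (279/365) = 0.033708
q = r − ln(F/S)/T = 0.0704 − 0.033708 = 0.036692
q = 3.67%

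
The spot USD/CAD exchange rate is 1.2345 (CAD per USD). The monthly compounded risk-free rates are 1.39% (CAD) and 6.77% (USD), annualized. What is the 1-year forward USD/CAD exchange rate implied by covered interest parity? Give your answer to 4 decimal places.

By covered interest parity, F = S · (1+r_CAD/12)^(12T) / (1+r_USD/12)^(12T)
= 1.2345 × 1.013989 / 1.069841 = 1.2345 × 0.947794
F = 1.1701 CAD per USD

1.1701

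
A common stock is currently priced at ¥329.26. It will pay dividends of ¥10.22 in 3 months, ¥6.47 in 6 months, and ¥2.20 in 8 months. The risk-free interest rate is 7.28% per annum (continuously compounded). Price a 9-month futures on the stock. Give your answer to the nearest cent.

PV(dividends) I = 10.22·e^(−0.0728·3/12) + 6.47·e^(−0.0728·6/12) + 2.20·e^(−0.0728·8/12)
I = 10.0357 + 6.2387 + 2.0958 = 18.3702
F = (S − I)·e^(rT) = (329.26 − 18.3702) · e^(0.0728·9/12)
= 310.8898 · e^0.054600 = 310.8898 × 1.056118 = ¥328.34

¥328.34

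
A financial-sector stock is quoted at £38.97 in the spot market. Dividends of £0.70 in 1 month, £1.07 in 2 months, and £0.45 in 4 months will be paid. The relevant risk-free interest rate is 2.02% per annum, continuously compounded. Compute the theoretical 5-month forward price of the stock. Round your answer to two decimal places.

£37.07

PV(dividends) I = 0.70·e^(−0.0202·1/12) + 1.07·e^(−0.0202·2/12) + 0.45·e^(−0.0202·4/12)
I = 0.6988 + 1.0664 + 0.4470 = 2.2122
F = (S − I)·e^(rT) = (38.97 − 2.2122) · e^(0.0202·5/12)
= 36.7578 · e^0.008417 = 36.7578 × 1.008453 = £37.07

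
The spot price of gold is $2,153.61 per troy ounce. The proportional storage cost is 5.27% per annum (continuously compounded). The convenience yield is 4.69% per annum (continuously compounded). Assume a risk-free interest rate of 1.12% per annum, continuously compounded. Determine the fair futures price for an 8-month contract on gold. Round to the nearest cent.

$2,178.16 per troy ounce

Net carry = r + u − y = 0.0112 + 0.0527 − 0.0469 = 0.0170
F = S·e^((r+u−y)T) = 2153.61 · e^(0.0170 × 8/12) = 2153.61 · e^0.01133333
= 2153.61 × 1.01139780 = $2,178.16 per troy ounce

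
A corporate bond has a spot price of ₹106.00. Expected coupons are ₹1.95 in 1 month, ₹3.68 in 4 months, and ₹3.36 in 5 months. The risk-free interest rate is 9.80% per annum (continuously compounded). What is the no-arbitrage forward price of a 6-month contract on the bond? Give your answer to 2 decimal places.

PV(coupons) I = 1.95·e^(−0.0980·1/12) + 3.68·e^(−0.0980·4/12) + 3.36·e^(−0.0980·5/12)
I = 1.9341 + 3.5617 + 3.2256 = 8.7214
F = (S − I)·e^(rT) = (106.00 − 8.7214) · e^(0.0980·6/12)
= 97.2786 · e^0.049000 = 97.2786 × 1.050220 = ₹102.16

₹102.16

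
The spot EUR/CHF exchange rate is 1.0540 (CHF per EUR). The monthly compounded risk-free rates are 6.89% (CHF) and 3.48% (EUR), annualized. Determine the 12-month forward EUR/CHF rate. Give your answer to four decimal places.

1.0904

By covered interest parity, F = S · (1+r_CHF/12)^(12T) / (1+r_EUR/12)^(12T)
= 1.0540 × 1.071118 / 1.035360 = 1.0540 × 1.034537
F = 1.0904 CHF per EUR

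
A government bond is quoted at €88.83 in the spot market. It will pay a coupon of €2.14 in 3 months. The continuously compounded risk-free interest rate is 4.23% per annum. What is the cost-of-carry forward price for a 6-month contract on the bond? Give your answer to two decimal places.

PV(coupons) I = 2.14·e^(−0.0423·3/12)
I = 2.1175
F = (S − I)·e^(rT) = (88.83 − 2.1175) · e^(0.0423·6/12)
= 86.7125 · e^0.021150 = 86.7125 × 1.021375 = €88.57

€88.57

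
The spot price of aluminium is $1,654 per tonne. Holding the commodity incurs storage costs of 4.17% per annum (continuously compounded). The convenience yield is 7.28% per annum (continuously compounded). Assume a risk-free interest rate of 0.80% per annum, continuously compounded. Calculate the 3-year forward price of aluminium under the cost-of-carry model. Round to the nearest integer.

$1,543 per tonne

Net carry = r + u − y = 0.0080 + 0.0417 − 0.0728 = -0.0231
F = S·e^((r+u−y)T) = 1654 · e^(-0.0231 × 3) = 1654 · e^-0.069300
= 1654 × 0.933047 = $1,543 per tonne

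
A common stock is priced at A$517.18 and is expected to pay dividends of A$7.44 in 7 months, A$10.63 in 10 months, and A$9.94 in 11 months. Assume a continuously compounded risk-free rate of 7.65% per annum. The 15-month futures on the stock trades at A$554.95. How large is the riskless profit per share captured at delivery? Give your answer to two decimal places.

A$14.87 per share

PV(dividends) I = 7.44·e^(−0.0765·7/12) + 10.63·e^(−0.0765·10/12) + 9.94·e^(−0.0765·11/12) = 26.3556
Fair futures F* = (S − I)·e^(rT) = (517.18 − 26.3556)·e^0.095625 = 490.8244 × 1.100346 = 540.0767
Market A$554.95 > fair 540.0767: forward overpriced → cash-and-carry (borrow at r, buy the stock and collect the dividends, short the forward).
Profit at T = |F_mkt − F*| = |554.95 − 540.0767| = A$14.87 per share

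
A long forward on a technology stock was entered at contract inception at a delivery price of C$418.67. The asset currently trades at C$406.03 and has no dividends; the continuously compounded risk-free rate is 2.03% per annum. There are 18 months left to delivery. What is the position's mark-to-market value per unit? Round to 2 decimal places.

-C$0.08

Current fair forward for the remaining 18 months: F = S·e^(r·T), r = 0.0203
F = 406.03 · e^(0.0203 × 18/12) = 406.03 × 1.030918 = 418.5836
Value of long forward = (F − K)·e^(−rT) = (418.5836 − 418.67) · e^(−0.0203·18/12)
= -0.0864 × 0.970009 = -0.08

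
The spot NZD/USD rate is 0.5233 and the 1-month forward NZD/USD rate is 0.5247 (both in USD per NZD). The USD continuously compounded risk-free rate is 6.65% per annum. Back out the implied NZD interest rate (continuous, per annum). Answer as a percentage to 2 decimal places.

F = S·e^((r_USD − r_NZD)T) ⇒ r_NZD = r_USD − ln(F/S)/T
ln(0.5247/0.5233) = 0.002672; /(1/12) = 0.032064
r_NZD = 0.0665 − 0.032064 = 0.034436
r_NZD = 3.44%

3.44%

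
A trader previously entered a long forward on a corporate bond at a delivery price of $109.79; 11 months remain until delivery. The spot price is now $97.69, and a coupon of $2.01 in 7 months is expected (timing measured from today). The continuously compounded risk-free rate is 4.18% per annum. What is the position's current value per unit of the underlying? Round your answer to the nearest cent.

-$9.93

PV(remaining coupons) I = 2.01·e^(−0.0418·7/12) = 1.9616
Current forward F = (S − I)·e^(rT) = (97.69 − 1.9616)·e^(0.0418·11/12) = 95.7284 × 1.039060 = 99.4676
Value (long) = (F − K)·e^(−rT) = (99.4676 − 109.79) × 0.962408 = -9.9344
Value = -$9.93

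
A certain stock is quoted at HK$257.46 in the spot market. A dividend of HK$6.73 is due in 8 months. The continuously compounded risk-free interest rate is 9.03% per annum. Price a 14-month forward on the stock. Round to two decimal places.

PV(dividends) I = 6.73·e^(−0.0903·8/12)
I = 6.3368
F = (S − I)·e^(rT) = (257.46 − 6.3368) · e^(0.0903·14/12)
= 251.1232 · e^0.105350 = 251.1232 × 1.111099 = HK$279.02

HK$279.02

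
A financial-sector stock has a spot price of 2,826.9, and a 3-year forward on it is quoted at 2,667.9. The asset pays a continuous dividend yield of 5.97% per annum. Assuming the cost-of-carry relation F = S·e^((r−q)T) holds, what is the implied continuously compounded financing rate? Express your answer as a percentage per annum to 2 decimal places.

4.04%

From F = S·e^((r−q)T): (r − q) = ln(F/S)/T
ln(2667.9/2826.9) = ln(0.943755) = -0.057889
(r − q) = -0.057889 / (3) = -0.019296
r = ln(F/S)/T + q = -0.019296 + 0.0597 = 0.040404
r = 4.04%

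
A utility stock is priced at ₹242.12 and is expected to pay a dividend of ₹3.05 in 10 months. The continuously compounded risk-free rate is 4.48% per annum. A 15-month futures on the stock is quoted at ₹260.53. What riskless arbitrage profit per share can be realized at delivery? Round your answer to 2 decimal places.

PV(dividends) I = 3.05·e^(−0.0448·10/12) = 2.9382
Fair futures F* = (S − I)·e^(rT) = (242.12 − 2.9382)·e^0.056000 = 239.1818 × 1.057598 = 252.9582
Market ₹260.53 > fair 252.9582: forward overpriced → cash-and-carry (borrow at r, buy the stock and collect the dividends, short the forward).
Profit at T = |F_mkt − F*| = |260.53 − 252.9582| = ₹7.57 per share

₹7.57 per share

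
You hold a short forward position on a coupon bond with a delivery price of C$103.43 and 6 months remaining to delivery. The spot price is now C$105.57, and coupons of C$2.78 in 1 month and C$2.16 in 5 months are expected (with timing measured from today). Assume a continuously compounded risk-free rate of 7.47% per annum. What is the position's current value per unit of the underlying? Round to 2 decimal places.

PV(remaining coupons) I = 2.78·e^(−0.0747·1/12) + 2.16·e^(−0.0747·5/12) = 4.8566
Current forward F = (S − I)·e^(rT) = (105.57 − 4.8566)·e^(0.0747·6/12) = 100.7134 × 1.038056 = 104.5461
Value (long) = (F − K)·e^(−rT) = (104.5461 − 103.43) × 0.963339 = 1.0752
Short position value = −(long value) = -C$1.08

-C$1.08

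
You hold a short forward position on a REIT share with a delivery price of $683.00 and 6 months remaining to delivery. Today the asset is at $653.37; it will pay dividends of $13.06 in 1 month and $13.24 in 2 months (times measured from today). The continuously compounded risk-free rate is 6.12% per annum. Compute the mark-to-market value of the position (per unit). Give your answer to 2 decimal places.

PV(remaining dividends) I = 13.06·e^(−0.0612·1/12) + 13.24·e^(−0.0612·2/12) = 26.0992
Current forward F = (S − I)·e^(rT) = (653.37 − 26.0992)·e^(0.0612·6/12) = 627.2708 × 1.031073 = 646.7620
Value (long) = (F − K)·e^(−rT) = (646.7620 − 683.00) × 0.969863 = -35.1459
Short position value = −(long value) = $35.15

$35.15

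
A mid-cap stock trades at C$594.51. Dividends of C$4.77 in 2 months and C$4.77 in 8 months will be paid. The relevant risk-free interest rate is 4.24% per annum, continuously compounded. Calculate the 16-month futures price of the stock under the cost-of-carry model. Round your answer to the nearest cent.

C$619.17

PV(dividends) I = 4.77·e^(−0.0424·2/12) + 4.77·e^(−0.0424·8/12)
I = 4.7364 + 4.6371 = 9.3735
F = (S − I)·e^(rT) = (594.51 − 9.3735) · e^(0.0424·16/12)
= 585.1365 · e^0.056533 = 585.1365 × 1.058162 = C$619.17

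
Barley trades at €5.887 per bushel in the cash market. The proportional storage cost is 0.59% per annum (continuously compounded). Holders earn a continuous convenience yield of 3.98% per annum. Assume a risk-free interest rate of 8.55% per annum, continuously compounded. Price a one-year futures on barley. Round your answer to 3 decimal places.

€6.199 per bushel

Net carry = r + u − y = 0.0855 + 0.0059 − 0.0398 = 0.0516
F = S·e^((r+u−y)T) = 5.887 · e^(0.0516 × 12/12) = 5.887 · e^0.051600
= 5.887 × 1.052954 = €6.199 per bushel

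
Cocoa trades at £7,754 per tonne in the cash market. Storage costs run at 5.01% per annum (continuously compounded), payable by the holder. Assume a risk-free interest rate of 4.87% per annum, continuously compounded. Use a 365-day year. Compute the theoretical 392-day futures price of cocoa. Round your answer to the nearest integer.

Net carry = r + u − y = 0.0487 + 0.0501 − 0.0000 = 0.0988
F = S·e^((r+u−y)T) = 7754 · e^(0.0988 × 392/365) = 7754 · e^0.106108
= 7754 × 1.111942 = £8,622 per tonne

£8,622 per tonne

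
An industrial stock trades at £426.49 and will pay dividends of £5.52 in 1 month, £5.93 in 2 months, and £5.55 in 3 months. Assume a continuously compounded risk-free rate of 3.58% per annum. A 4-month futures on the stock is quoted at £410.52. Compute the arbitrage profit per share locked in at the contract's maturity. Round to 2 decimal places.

PV(dividends) I = 5.52·e^(−0.0358·1/12) + 5.93·e^(−0.0358·2/12) + 5.55·e^(−0.0358·3/12) = 16.8988
Fair futures F* = (S − I)·e^(rT) = (426.49 − 16.8988)·e^0.011933 = 409.5912 × 1.012004 = 414.5079
Market £410.52 < fair 414.5079: forward underpriced → reverse cash-and-carry (short the stock, invest proceeds at r, pay the dividends, go long the forward).
Profit at T = |F_mkt − F*| = |410.52 − 414.5079| = £3.99 per share

£3.99 per share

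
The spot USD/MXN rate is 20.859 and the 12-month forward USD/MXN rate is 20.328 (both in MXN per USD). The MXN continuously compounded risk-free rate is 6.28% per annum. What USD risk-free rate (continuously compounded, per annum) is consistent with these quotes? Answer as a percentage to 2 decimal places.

8.86%

F = S·e^((r_MXN − r_USD)T) ⇒ r_USD = r_MXN − ln(F/S)/T
ln(20.328/20.859) = -0.025786; /(12/12) = -0.025786
r_USD = 0.0628 + 0.025786 = 0.088586
r_USD = 8.86%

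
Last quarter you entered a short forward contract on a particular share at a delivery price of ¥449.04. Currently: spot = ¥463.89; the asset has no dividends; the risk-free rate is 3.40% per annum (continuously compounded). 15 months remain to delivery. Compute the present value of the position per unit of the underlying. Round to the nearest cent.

-¥33.53

Current fair forward for the remaining 15 months: F = S·e^(r·T), r = 0.0340
F = 463.89 · e^(0.0340 × 15/12) = 463.89 × 1.043416 = 484.0302
Value of long forward = (F − K)·e^(−rT) = (484.0302 − 449.04) · e^(−0.0340·15/12)
= 34.9902 × 0.958390 = 33.53
Short position value = −(long value) = -¥33.53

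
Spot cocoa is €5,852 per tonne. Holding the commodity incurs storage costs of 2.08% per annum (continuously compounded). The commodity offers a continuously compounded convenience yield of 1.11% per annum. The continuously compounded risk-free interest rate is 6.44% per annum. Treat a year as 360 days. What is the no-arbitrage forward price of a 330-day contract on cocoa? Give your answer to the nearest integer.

Net carry = r + u − y = 0.0644 + 0.0208 − 0.0111 = 0.0741
F = S·e^((r+u−y)T) = 5852 · e^(0.0741 × 330/360) = 5852 · e^0.067925
= 5852 × 1.070285 = €6,263 per tonne

€6,263 per tonne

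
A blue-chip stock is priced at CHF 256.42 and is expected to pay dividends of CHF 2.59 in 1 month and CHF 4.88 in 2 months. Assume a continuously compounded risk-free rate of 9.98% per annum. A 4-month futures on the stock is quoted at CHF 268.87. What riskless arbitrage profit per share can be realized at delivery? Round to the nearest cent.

CHF 11.39 per share

PV(dividends) I = 2.59·e^(−0.0998·1/12) + 4.88·e^(−0.0998·2/12) = 7.3680
Fair futures F* = (S − I)·e^(rT) = (256.42 − 7.3680)·e^0.033267 = 249.0520 × 1.033827 = 257.4767
Market CHF 268.87 > fair 257.4767: forward overpriced → cash-and-carry (borrow at r, buy the stock and collect the dividends, short the forward).
Profit at T = |F_mkt − F*| = |268.87 − 257.4767| = CHF 11.39 per share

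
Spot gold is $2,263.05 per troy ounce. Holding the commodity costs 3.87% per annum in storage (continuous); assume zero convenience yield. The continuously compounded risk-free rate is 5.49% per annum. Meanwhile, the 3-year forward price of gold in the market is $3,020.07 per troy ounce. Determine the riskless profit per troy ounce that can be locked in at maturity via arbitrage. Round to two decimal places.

$23.36 per troy ounce

Fair forward: F* = S·e^(carry·T), with carry = (r + u) = 0.0549 + 0.0387 = 0.0936
F* = 2263.05 · e^(0.0936 × 3) = 2263.05 · e^0.28080000 = 2263.05 × 1.32418874 = $2996.7053
Market $3020.07 > fair $2996.7053: forward overpriced → cash-and-carry (buy spot, short the forward).
At maturity, profit = |F_mkt − F*| = |3020.07 − 2996.7053| = $23.36 per troy ounce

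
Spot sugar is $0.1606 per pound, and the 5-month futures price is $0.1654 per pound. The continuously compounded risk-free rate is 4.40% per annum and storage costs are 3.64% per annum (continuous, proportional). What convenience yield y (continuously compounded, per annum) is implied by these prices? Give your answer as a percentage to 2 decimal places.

F = S·e^((r+u−y)T) ⇒ (r+u−y) = ln(F/S)/T
ln(0.1654/0.1606) = 0.029450; /T ⇒ 0.070680
y = r + u − ln(F/S)/T = 0.0440 + 0.0364 − 0.070680 = 0.009720
y = 0.97%

0.97%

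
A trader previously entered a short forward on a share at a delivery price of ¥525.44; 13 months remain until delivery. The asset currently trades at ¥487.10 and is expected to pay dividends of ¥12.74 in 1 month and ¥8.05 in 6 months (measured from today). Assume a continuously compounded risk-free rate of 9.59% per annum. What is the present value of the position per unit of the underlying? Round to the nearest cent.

PV(remaining dividends) I = 12.74·e^(−0.0959·1/12) + 8.05·e^(−0.0959·6/12) = 20.3117
Current forward F = (S − I)·e^(rT) = (487.10 − 20.3117)·e^(0.0959·13/12) = 466.7883 × 1.109480 = 517.8923
Value (long) = (F − K)·e^(−rT) = (517.8923 − 525.44) × 0.901323 = -6.8029
Short position value = −(long value) = ¥6.80

¥6.80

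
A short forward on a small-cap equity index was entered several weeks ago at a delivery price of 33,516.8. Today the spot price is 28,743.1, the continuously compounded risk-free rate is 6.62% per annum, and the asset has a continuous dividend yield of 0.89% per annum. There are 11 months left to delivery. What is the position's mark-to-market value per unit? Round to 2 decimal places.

3033.81

Current fair forward for the remaining 11 months: F = S·e^((r − q)·T), (r − q) = 0.0662 − 0.0089 = 0.0573
F = 28743.1 · e^(0.0573 × 11/12) = 28743.1 × 1.05392891 = 30293.1841
Value of long forward = (F − K)·e^(−rT) = (30293.1841 − 33516.8) · e^(−0.0662·11/12)
= -3223.6159 × 0.94112121 = -3033.81
Short position value = −(long value) = 3033.81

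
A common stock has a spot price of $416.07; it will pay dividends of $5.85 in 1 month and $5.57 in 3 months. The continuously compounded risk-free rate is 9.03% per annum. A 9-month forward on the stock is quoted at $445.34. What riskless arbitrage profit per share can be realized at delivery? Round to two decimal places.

$12.16 per share

PV(dividends) I = 5.85·e^(−0.0903·1/12) + 5.57·e^(−0.0903·3/12) = 11.2518
Fair forward F* = (S − I)·e^(rT) = (416.07 − 11.2518)·e^0.067725 = 404.8182 × 1.070071 = 433.1842
Market $445.34 > fair 433.1842: forward overpriced → cash-and-carry (borrow at r, buy the stock and collect the dividends, short the forward).
Profit at T = |F_mkt − F*| = |445.34 − 433.1842| = $12.16 per share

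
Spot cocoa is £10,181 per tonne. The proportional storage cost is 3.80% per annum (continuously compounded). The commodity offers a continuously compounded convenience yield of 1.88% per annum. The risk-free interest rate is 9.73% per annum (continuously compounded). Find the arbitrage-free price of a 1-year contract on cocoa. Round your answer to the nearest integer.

Net carry = r + u − y = 0.0973 + 0.0380 − 0.0188 = 0.1165
F = S·e^((r+u−y)T) = 10181 · e^(0.1165 × 1) = 10181 · e^0.116500
= 10181 × 1.123558 = £11,439 per tonne

£11,439 per tonne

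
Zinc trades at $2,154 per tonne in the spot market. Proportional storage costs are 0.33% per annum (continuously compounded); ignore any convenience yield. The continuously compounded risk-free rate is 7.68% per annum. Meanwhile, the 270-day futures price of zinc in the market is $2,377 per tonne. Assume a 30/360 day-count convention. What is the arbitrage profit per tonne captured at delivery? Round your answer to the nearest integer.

$90 per tonne

Fair futures: F* = S·e^(carry·T), with carry = (r + u) = 0.0768 + 0.0033 = 0.0801
F* = 2154 · e^(0.0801 × 270/360) = 2154 · e^0.060075 = 2154 × 1.061916 = $2287.3671
Market $2377 > fair $2287.3671: forward overpriced → cash-and-carry (buy spot, short the forward).
At maturity, profit = |F_mkt − F*| = |2377 − 2287.3671| = $90 per tonne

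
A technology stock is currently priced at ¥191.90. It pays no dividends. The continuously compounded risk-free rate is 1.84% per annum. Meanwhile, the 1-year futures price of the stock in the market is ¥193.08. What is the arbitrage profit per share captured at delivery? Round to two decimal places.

Fair futures: F* = S·e^(carry·T), with carry = r = 0.0184
F* = 191.90 · e^(0.0184 × 1) = 191.90 · e^0.018400 = 191.90 × 1.018570 = ¥195.4636
Market ¥193.08 < fair ¥195.4636: forward underpriced → reverse cash-and-carry (short spot, go long the forward).
At maturity, profit = |F_mkt − F*| = |193.08 − 195.4636| = ¥2.38 per share

¥2.38 per share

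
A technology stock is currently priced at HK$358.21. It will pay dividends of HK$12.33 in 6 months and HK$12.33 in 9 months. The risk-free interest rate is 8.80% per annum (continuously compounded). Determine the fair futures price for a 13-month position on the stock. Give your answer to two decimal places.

HK$368.36

PV(dividends) I = 12.33·e^(−0.0880·6/12) + 12.33·e^(−0.0880·9/12)
I = 11.7992 + 11.5425 = 23.3417
F = (S − I)·e^(rT) = (358.21 − 23.3417) · e^(0.0880·13/12)
= 334.8683 · e^0.095333 = 334.8683 × 1.100025 = HK$368.36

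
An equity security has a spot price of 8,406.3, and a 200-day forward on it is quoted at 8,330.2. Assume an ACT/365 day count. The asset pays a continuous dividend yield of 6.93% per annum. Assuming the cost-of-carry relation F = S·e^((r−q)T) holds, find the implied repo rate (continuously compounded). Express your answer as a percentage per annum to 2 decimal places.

5.27%

From F = S·e^((r−q)T): (r − q) = ln(F/S)/T
ln(8330.2/8406.3) = ln(0.990947) = -0.009094
(r − q) = -0.009094 / (200/365) = -0.016597
r = ln(F/S)/T + q = -0.016597 + 0.0693 = 0.052703
r = 5.27%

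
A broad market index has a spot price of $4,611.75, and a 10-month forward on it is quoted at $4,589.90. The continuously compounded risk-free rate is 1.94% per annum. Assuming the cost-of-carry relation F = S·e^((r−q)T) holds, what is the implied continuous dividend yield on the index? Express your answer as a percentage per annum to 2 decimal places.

2.51%

From F = S·e^((r−q)T): (r − q) = ln(F/S)/T
ln(4589.90/4611.75) = ln(0.995262) = -0.004749
(r − q) = -0.004749 / (10/12) = -0.005699
q = r − ln(F/S)/T = 0.0194 + 0.005699 = 0.025099
q = 2.51%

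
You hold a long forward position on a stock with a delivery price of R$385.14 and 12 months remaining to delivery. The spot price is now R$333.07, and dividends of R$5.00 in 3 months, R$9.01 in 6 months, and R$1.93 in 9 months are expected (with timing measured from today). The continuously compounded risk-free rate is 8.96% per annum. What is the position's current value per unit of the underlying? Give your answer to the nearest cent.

-R$34.37

PV(remaining dividends) I = 5.00·e^(−0.0896·3/12) + 9.01·e^(−0.0896·6/12) + 1.93·e^(−0.0896·9/12) = 15.3091
Current forward F = (S − I)·e^(rT) = (333.07 − 15.3091)·e^(0.0896·12/12) = 317.7609 × 1.093737 = 347.5469
Value (long) = (F − K)·e^(−rT) = (347.5469 − 385.14) × 0.914297 = -34.3713
Value = -R$34.37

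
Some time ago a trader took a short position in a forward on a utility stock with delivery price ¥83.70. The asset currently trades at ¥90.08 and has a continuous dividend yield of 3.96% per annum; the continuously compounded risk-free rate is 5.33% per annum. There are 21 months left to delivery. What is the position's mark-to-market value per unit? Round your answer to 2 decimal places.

-¥7.80

Current fair forward for the remaining 21 months: F = S·e^((r − q)·T), (r − q) = 0.0533 − 0.0396 = 0.0137
F = 90.08 · e^(0.0137 × 21/12) = 90.08 × 1.024265 = 92.2658
Value of long forward = (F − K)·e^(−rT) = (92.2658 − 83.70) · e^(−0.0533·21/12)
= 8.5658 × 0.910943 = 7.80
Short position value = −(long value) = -¥7.80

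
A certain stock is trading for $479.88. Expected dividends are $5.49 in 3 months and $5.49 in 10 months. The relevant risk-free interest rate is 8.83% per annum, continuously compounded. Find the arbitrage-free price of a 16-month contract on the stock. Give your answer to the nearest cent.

PV(dividends) I = 5.49·e^(−0.0883·3/12) + 5.49·e^(−0.0883·10/12)
I = 5.3701 + 5.1005 = 10.4706
F = (S − I)·e^(rT) = (479.88 − 10.4706) · e^(0.0883·16/12)
= 469.4094 · e^0.117733 = 469.4094 × 1.124944 = $528.06

$528.06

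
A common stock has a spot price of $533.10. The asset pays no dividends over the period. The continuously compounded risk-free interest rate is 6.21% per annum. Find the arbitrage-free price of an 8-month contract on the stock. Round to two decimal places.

$555.63

F = S·e^(rT) = 533.10 · e^(0.0621 × 8/12)
= 533.10 · e^0.041400 = 533.10 × 1.042269
F = $555.63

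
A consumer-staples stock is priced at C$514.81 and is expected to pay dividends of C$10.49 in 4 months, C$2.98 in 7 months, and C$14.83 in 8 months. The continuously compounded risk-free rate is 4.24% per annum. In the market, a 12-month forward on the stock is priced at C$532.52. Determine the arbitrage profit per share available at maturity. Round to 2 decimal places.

PV(dividends) I = 10.49·e^(−0.0424·4/12) + 2.98·e^(−0.0424·7/12) + 14.83·e^(−0.0424·8/12) = 27.6667
Fair forward F* = (S − I)·e^(rT) = (514.81 − 27.6667)·e^0.042400 = 487.1433 × 1.043312 = 508.2425
Market C$532.52 > fair 508.2425: forward overpriced → cash-and-carry (borrow at r, buy the stock and collect the dividends, short the forward).
Profit at T = |F_mkt − F*| = |532.52 − 508.2425| = C$24.28 per share

C$24.28 per share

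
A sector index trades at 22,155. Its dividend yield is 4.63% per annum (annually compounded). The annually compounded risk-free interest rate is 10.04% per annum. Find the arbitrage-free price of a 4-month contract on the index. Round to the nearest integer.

22,530

F = S · (1+r)^T / (1+q)^T
= 22155 × 1.032405 / 1.015201 = 22155 × 1.016946
F = 22,530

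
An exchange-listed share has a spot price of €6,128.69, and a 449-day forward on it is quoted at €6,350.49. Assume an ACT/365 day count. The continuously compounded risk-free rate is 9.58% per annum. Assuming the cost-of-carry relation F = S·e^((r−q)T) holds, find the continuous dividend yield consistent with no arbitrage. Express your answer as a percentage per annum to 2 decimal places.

From F = S·e^((r−q)T): (r − q) = ln(F/S)/T
ln(6350.49/6128.69) = ln(1.036190) = 0.035551
(r − q) = 0.035551 / (449/365) = 0.028900
q = r − ln(F/S)/T = 0.0958 − 0.028900 = 0.066900
q = 6.69%

6.69%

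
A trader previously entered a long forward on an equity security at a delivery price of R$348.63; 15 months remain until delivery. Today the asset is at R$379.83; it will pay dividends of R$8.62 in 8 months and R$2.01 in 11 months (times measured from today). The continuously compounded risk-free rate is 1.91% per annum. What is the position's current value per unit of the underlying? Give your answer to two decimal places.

PV(remaining dividends) I = 8.62·e^(−0.0191·8/12) + 2.01·e^(−0.0191·11/12) = 10.4860
Current forward F = (S − I)·e^(rT) = (379.83 − 10.4860)·e^(0.0191·15/12) = 369.3440 × 1.024162 = 378.2681
Value (long) = (F − K)·e^(−rT) = (378.2681 − 348.63) × 0.976408 = 28.9389
Value = R$28.94

R$28.94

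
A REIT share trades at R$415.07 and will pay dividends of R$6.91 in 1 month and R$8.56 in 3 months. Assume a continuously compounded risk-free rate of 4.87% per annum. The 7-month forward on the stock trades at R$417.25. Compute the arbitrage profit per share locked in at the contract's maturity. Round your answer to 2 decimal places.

R$6.00 per share

PV(dividends) I = 6.91·e^(−0.0487·1/12) + 8.56·e^(−0.0487·3/12) = 15.3384
Fair forward F* = (S − I)·e^(rT) = (415.07 − 15.3384)·e^0.028408 = 399.7316 × 1.028815 = 411.2499
Market R$417.25 > fair 411.2499: forward overpriced → cash-and-carry (borrow at r, buy the stock and collect the dividends, short the forward).
Profit at T = |F_mkt − F*| = |417.25 − 411.2499| = R$6.00 per share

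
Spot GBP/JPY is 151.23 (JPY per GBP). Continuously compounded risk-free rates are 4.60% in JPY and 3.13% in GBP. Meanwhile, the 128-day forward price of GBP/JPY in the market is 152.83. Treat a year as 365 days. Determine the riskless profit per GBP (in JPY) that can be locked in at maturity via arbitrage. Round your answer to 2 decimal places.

0.82 per GBP (in JPY)

Fair forward: F* = S·e^(carry·T), with carry = (r_JPY − r_GBP) = 0.0460 − 0.0313 = 0.0147
F* = 151.23 · e^(0.0147 × 128/365) = 151.23 · e^0.005155 = 151.23 × 1.005168 = 152.0116
Market 152.83 > fair 152.0116: forward overpriced → cash-and-carry (buy spot, short the forward).
At maturity, profit = |F_mkt − F*| = |152.83 − 152.0116| = 0.82 per GBP (in JPY)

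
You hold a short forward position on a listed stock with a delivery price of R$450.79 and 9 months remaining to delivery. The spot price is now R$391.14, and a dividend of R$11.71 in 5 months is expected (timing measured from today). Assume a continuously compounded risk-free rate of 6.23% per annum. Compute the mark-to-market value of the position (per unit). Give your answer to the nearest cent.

PV(remaining dividends) I = 11.71·e^(−0.0623·5/12) = 11.4099
Current forward F = (S − I)·e^(rT) = (391.14 − 11.4099)·e^(0.0623·9/12) = 379.7301 × 1.047834 = 397.8941
Value (long) = (F − K)·e^(−rT) = (397.8941 − 450.79) × 0.954350 = -50.4812
Short position value = −(long value) = R$50.48

R$50.48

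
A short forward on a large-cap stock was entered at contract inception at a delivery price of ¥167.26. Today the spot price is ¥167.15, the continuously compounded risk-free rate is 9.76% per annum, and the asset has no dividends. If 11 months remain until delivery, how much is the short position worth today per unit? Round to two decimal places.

-¥14.20

Current fair forward for the remaining 11 months: F = S·e^(r·T), r = 0.0976
F = 167.15 · e^(0.0976 × 11/12) = 167.15 × 1.093591 = 182.7937
Value of long forward = (F − K)·e^(−rT) = (182.7937 − 167.26) · e^(−0.0976·11/12)
= 15.5337 × 0.914419 = 14.20
Short position value = −(long value) = -¥14.20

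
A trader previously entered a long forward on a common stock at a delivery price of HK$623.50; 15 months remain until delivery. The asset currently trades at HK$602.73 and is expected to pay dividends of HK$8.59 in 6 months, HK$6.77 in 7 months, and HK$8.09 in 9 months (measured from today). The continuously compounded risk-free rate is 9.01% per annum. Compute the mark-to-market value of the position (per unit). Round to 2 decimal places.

PV(remaining dividends) I = 8.59·e^(−0.0901·6/12) + 6.77·e^(−0.0901·7/12) + 8.09·e^(−0.0901·9/12) = 22.1964
Current forward F = (S − I)·e^(rT) = (602.73 − 22.1964)·e^(0.0901·15/12) = 580.5336 × 1.119212 = 649.7402
Value (long) = (F − K)·e^(−rT) = (649.7402 − 623.50) × 0.893486 = 23.4453
Value = HK$23.45

HK$23.45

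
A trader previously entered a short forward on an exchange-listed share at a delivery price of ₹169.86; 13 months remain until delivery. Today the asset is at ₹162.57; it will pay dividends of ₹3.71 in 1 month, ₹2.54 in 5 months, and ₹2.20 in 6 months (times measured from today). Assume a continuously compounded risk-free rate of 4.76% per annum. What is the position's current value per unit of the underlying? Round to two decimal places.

₹7.09

PV(remaining dividends) I = 3.71·e^(−0.0476·1/12) + 2.54·e^(−0.0476·5/12) + 2.20·e^(−0.0476·6/12) = 8.3337
Current forward F = (S − I)·e^(rT) = (162.57 − 8.3337)·e^(0.0476·13/12) = 154.2363 × 1.052919 = 162.3983
Value (long) = (F − K)·e^(−rT) = (162.3983 − 169.86) × 0.949740 = -7.0867
Short position value = −(long value) = ₹7.09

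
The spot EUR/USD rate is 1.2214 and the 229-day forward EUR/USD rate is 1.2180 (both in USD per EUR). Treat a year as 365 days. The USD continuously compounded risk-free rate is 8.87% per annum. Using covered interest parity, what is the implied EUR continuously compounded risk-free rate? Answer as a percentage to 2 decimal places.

9.31%

F = S·e^((r_USD − r_EUR)T) ⇒ r_EUR = r_USD − ln(F/S)/T
ln(1.2180/1.2214) = -0.002788; /(229/365) = -0.004444
r_EUR = 0.0887 + 0.004444 = 0.093144
r_EUR = 9.31%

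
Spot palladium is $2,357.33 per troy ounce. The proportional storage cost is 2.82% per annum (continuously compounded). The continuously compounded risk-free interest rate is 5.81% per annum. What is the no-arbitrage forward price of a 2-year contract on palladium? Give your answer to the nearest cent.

$2,801.43 per troy ounce

Net carry = r + u − y = 0.0581 + 0.0282 − 0.0000 = 0.0863
F = S·e^((r+u−y)T) = 2357.33 · e^(0.0863 × 2) = 2357.33 · e^0.17260000
= 2357.33 × 1.18839065 = $2,801.43 per troy ounce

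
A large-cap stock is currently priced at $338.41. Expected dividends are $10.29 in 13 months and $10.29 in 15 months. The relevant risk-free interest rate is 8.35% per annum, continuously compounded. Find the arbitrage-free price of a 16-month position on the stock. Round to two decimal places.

PV(dividends) I = 10.29·e^(−0.0835·13/12) + 10.29·e^(−0.0835·15/12)
I = 9.4000 + 9.2701 = 18.6701
F = (S − I)·e^(rT) = (338.41 − 18.6701) · e^(0.0835·16/12)
= 319.7399 · e^0.111333 = 319.7399 × 1.117767 = $357.39

$357.39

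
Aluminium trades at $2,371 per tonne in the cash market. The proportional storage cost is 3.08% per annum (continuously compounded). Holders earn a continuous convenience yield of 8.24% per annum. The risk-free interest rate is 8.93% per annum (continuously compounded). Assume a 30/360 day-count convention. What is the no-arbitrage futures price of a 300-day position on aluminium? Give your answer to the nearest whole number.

Net carry = r + u − y = 0.0893 + 0.0308 − 0.0824 = 0.0377
F = S·e^((r+u−y)T) = 2371 · e^(0.0377 × 300/360) = 2371 · e^0.031417
= 2371 × 1.031916 = $2,447 per tonne

$2,447 per tonne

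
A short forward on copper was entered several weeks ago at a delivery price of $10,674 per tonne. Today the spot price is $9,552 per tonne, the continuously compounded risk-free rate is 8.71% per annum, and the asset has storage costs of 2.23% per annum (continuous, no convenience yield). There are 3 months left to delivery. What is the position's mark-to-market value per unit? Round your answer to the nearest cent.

$838.68 per tonne

Current fair forward for the remaining 3 months: F = S·e^((r + u)·T), (r + u) = 0.0871 + 0.0223 = 0.1094
F = 9552 · e^(0.1094 × 3/12) = 9552 × 1.02772744 = 9816.8525
Value of long forward = (F − K)·e^(−rT) = (9816.8525 − 10674) · e^(−0.0871·3/12)
= -857.1475 × 0.97846036 = -838.68
Short position value = −(long value) = $838.68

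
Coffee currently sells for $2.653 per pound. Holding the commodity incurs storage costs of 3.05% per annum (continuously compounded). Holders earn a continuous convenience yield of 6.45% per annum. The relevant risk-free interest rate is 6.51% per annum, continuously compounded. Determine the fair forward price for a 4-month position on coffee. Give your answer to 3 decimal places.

Net carry = r + u − y = 0.0651 + 0.0305 − 0.0645 = 0.0311
F = S·e^((r+u−y)T) = 2.653 · e^(0.0311 × 4/12) = 2.653 · e^0.010367
= 2.653 × 1.010421 = $2.681 per pound

$2.681 per pound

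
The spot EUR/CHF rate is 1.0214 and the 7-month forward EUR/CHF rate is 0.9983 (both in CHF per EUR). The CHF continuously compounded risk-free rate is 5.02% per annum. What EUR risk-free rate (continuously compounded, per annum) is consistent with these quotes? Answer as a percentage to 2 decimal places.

F = S·e^((r_CHF − r_EUR)T) ⇒ r_EUR = r_CHF − ln(F/S)/T
ln(0.9983/1.0214) = -0.022876; /(7/12) = -0.039216
r_EUR = 0.0502 + 0.039216 = 0.089416
r_EUR = 8.94%

8.94%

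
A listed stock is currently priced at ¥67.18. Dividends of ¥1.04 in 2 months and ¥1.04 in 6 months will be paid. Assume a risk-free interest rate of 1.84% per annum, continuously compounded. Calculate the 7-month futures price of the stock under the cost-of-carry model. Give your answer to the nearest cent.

¥65.82

PV(dividends) I = 1.04·e^(−0.0184·2/12) + 1.04·e^(−0.0184·6/12)
I = 1.0368 + 1.0305 = 2.0673
F = (S − I)·e^(rT) = (67.18 − 2.0673) · e^(0.0184·7/12)
= 65.1127 · e^0.010733 = 65.1127 × 1.010791 = ¥65.82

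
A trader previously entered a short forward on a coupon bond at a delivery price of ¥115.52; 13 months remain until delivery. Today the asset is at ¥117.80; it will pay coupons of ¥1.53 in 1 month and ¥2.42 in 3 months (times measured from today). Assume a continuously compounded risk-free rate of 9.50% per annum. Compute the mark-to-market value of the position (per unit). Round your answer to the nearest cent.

-¥9.70

PV(remaining coupons) I = 1.53·e^(−0.0950·1/12) + 2.42·e^(−0.0950·3/12) = 3.8811
Current forward F = (S − I)·e^(rT) = (117.80 − 3.8811)·e^(0.0950·13/12) = 113.9189 × 1.108399 = 126.2676
Value (long) = (F − K)·e^(−rT) = (126.2676 − 115.52) × 0.902202 = 9.6965
Short position value = −(long value) = -¥9.70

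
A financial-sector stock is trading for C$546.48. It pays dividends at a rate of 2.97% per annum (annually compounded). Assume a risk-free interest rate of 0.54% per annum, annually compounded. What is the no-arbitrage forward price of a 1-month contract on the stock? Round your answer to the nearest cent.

F = S · (1+r)^T / (1+q)^T
= 546.48 × 1.000449 / 1.002442 = 546.48 × 0.998012
F = C$545.39

C$545.39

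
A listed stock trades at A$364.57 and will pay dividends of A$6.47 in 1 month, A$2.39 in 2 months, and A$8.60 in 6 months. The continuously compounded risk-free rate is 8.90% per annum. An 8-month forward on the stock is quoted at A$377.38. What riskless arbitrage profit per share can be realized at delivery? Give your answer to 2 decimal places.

A$8.57 per share

PV(dividends) I = 6.47·e^(−0.0890·1/12) + 2.39·e^(−0.0890·2/12) + 8.60·e^(−0.0890·6/12) = 17.0027
Fair forward F* = (S − I)·e^(rT) = (364.57 − 17.0027)·e^0.059333 = 347.5673 × 1.061129 = 368.8137
Market A$377.38 > fair 368.8137: forward overpriced → cash-and-carry (borrow at r, buy the stock and collect the dividends, short the forward).
Profit at T = |F_mkt − F*| = |377.38 − 368.8137| = A$8.57 per share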